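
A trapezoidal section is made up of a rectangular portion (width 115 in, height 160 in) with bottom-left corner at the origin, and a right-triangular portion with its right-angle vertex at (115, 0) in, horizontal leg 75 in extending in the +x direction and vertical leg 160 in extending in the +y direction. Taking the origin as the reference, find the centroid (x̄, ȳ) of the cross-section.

rectangular portion: A = 115 × 160 = 18400.00, centroid at (57.50, 80.00).
triangular portion: A = ½·75·160 = 6000.00, centroid at (140.00, 53.33).
ΣA = 24400.00 in²
ΣAx̄ = (18400.00)(57.50) + (6000.00)(140.00) = 1898000.00 in³
ΣAȳ = (18400.00)(80.00) + (6000.00)(53.33) = 1792000.00 in³
x̄ = 1898000.00 / 24400.00 = 77.79 in
ȳ = 1792000.00 / 24400.00 = 73.44 in

x̄ = 77.79 in, ȳ = 73.44 in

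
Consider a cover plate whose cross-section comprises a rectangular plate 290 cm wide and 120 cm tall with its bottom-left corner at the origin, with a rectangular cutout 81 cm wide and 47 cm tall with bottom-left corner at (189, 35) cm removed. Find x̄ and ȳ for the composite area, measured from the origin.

x̄ = 134.62 cm, ȳ = 60.18 cm

Part | A | x̄ᵢ | ȳᵢ | A·x̄ᵢ | A·ȳᵢ
plate | 34800.00 | 145.00 | 60.00 | 5046000.00 | 2088000.00
hole | -3807.00 | 229.50 | 58.50 | -873706.50 | -222709.50
Σ | 30993.00 |  |  | 4172293.50 | 1865290.50
x̄ = 4172293.50 / 30993.00 = 134.62 cm
ȳ = 1865290.50 / 30993.00 = 60.18 cm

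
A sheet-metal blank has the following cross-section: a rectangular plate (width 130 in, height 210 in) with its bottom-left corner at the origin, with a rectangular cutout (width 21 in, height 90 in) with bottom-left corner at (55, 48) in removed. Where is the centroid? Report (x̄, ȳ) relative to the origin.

x̄ = 64.96 in, ȳ = 105.89 in

plate: A = 130 × 210 = 27300.00, centroid at (65.00, 105.00).
hole: A = −(21 × 90) = -1890.00, centroid at (65.50, 93.00).
ΣA = 25410.00 in², ΣAx̄ = 1650705.00 in³, ΣAȳ = 2690730.00 in³.
x̄ = 1650705.00/25410.00 = 64.96 in; ȳ = 2690730.00/25410.00 = 105.89 in.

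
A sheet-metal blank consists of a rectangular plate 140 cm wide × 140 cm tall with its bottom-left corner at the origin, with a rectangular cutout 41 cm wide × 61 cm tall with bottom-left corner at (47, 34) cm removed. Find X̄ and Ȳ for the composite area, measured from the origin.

plate: A = 140 × 140 = 19600.00, centroid at (70.00, 70.00).
hole: A = −(41 × 61) = -2501.00, centroid at (67.50, 64.50).
ΣA = 17099.00 cm², ΣAX̄ = 1203182.50 cm³, ΣAȲ = 1210685.50 cm³.
X̄ = 1203182.50/17099.00 = 70.37 cm; Ȳ = 1210685.50/17099.00 = 70.80 cm.

X̄ = 70.37 cm, Ȳ = 70.80 cm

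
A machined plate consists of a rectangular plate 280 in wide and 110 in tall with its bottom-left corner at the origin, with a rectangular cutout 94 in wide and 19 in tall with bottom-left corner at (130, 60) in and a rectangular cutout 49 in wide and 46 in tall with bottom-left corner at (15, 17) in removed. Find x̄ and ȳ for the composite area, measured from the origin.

x̄ = 146.00 in, ȳ = 55.30 in

Part | A | x̄ᵢ | ȳᵢ | A·x̄ᵢ | A·ȳᵢ
plate | 30800.00 | 140.00 | 55.00 | 4312000.00 | 1694000.00
hole 1 | -1786.00 | 177.00 | 69.50 | -316122.00 | -124127.00
hole 2 | -2254.00 | 39.50 | 40.00 | -89033.00 | -90160.00
Σ | 26760.00 |  |  | 3906845.00 | 1479713.00
x̄ = 3906845.00 / 26760.00 = 146.00 in
ȳ = 1479713.00 / 26760.00 = 55.30 in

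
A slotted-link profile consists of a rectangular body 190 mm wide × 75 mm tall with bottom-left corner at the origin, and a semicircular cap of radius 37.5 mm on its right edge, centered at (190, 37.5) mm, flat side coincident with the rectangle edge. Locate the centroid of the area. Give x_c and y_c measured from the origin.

x_c = 109.89 mm, y_c = 37.50 mm

rectangular body: A = 190 × 75 = 14250.00, centroid at (95.00, 37.50).
semicircular end: A = ½π·37.5² = 2208.93, centroid at (205.92, 37.50).
ΣA = 16458.93 mm²
ΣAx_c = (14250.00)(95.00) + (2208.93)(205.92) = 1808603.39 mm³
ΣAy_c = (14250.00)(37.50) + (2208.93)(37.50) = 617209.96 mm³
x_c = 1808603.39 / 16458.93 = 109.89 mm
y_c = 617209.96 / 16458.93 = 37.50 mm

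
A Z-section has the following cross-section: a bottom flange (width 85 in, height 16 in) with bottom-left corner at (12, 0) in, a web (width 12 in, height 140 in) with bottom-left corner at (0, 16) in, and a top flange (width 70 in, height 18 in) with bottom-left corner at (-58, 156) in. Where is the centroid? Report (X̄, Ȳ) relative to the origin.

bottom flange: A = 85 × 16 = 1360.00, centroid at (54.50, 8.00).
web: A = 12 × 140 = 1680.00, centroid at (6.00, 86.00).
top flange: A = 70 × 18 = 1260.00, centroid at (-23.00, 165.00).
ΣA = 4300.00 in², ΣAX̄ = 55220.00 in³, ΣAȲ = 363260.00 in³.
X̄ = 55220.00/4300.00 = 12.84 in; Ȳ = 363260.00/4300.00 = 84.48 in.

X̄ = 12.84 in, Ȳ = 84.48 in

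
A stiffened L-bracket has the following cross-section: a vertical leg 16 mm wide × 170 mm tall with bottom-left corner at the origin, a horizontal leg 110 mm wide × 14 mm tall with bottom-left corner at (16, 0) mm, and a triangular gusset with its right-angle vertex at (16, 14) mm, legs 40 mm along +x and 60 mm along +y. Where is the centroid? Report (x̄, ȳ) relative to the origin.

x̄ = 30.46 mm, ȳ = 51.79 mm

vertical leg: A = 16 × 170 = 2720.00, centroid at (8.00, 85.00).
horizontal leg: A = 110 × 14 = 1540.00, centroid at (71.00, 7.00).
gusset: A = ½·40·60 = 1200.00, centroid at (29.33, 34.00).
ΣA = 5460.00 mm²
ΣAx̄ = (2720.00)(8.00) + (1540.00)(71.00) + (1200.00)(29.33) = 166300.00 mm³
ΣAȳ = (2720.00)(85.00) + (1540.00)(7.00) + (1200.00)(34.00) = 282780.00 mm³
x̄ = 166300.00 / 5460.00 = 30.46 mm
ȳ = 282780.00 / 5460.00 = 51.79 mm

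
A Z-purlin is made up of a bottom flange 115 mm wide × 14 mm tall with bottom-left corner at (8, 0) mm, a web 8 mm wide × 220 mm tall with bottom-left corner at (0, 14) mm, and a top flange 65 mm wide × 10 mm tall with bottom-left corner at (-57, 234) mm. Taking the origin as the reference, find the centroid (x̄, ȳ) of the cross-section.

bottom flange: A = 115 × 14 = 1610.00, centroid at (65.50, 7.00).
web: A = 8 × 220 = 1760.00, centroid at (4.00, 124.00).
top flange: A = 65 × 10 = 650.00, centroid at (-24.50, 239.00).
ΣA = 4020.00 mm²
ΣAx̄ = (1610.00)(65.50) + (1760.00)(4.00) + (650.00)(-24.50) = 96570.00 mm³
ΣAȳ = (1610.00)(7.00) + (1760.00)(124.00) + (650.00)(239.00) = 384860.00 mm³
x̄ = 96570.00 / 4020.00 = 24.02 mm
ȳ = 384860.00 / 4020.00 = 95.74 mm

x̄ = 24.02 mm, ȳ = 95.74 mm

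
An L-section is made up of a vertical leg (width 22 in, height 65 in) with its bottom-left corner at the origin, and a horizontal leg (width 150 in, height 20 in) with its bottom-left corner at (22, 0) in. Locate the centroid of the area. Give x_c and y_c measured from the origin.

x_c = 69.24 in, y_c = 17.26 in

Part | A | x̄ᵢ | ȳᵢ | A·x̄ᵢ | A·ȳᵢ
vertical leg | 1430.00 | 11.00 | 32.50 | 15730.00 | 46475.00
horizontal leg | 3000.00 | 97.00 | 10.00 | 291000.00 | 30000.00
Σ | 4430.00 |  |  | 306730.00 | 76475.00
x_c = 306730.00 / 4430.00 = 69.24 in
y_c = 76475.00 / 4430.00 = 17.26 in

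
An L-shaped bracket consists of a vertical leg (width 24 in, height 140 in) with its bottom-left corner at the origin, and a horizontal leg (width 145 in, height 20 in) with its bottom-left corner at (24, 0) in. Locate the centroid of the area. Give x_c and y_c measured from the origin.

vertical leg: A = 24 × 140 = 3360.00, centroid at (12.00, 70.00).
horizontal leg: A = 145 × 20 = 2900.00, centroid at (96.50, 10.00).
ΣA = 6260.00 in², ΣAx_c = 320170.00 in³, ΣAy_c = 264200.00 in³.
x_c = 320170.00/6260.00 = 51.15 in; y_c = 264200.00/6260.00 = 42.20 in.

x_c = 51.15 in, y_c = 42.20 in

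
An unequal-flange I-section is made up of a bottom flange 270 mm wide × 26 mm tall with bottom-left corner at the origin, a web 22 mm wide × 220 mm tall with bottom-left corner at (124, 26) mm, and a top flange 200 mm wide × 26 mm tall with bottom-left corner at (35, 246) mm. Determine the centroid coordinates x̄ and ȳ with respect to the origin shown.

Part | A | x̄ᵢ | ȳᵢ | A·x̄ᵢ | A·ȳᵢ
bottom flange | 7020.00 | 135.00 | 13.00 | 947700.00 | 91260.00
web | 4840.00 | 135.00 | 136.00 | 653400.00 | 658240.00
top flange | 5200.00 | 135.00 | 259.00 | 702000.00 | 1346800.00
Σ | 17060.00 |  |  | 2303100.00 | 2096300.00
x̄ = 2303100.00 / 17060.00 = 135.00 mm
ȳ = 2096300.00 / 17060.00 = 122.88 mm

x̄ = 135.00 mm, ȳ = 122.88 mm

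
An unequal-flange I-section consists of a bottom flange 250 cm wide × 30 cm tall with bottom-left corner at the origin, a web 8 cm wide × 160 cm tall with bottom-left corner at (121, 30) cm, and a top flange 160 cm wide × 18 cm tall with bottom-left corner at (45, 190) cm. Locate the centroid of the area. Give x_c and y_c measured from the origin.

x_c = 125.00 cm, y_c = 70.88 cm

bottom flange: A = 250 × 30 = 7500.00, centroid at (125.00, 15.00).
web: A = 8 × 160 = 1280.00, centroid at (125.00, 110.00).
top flange: A = 160 × 18 = 2880.00, centroid at (125.00, 199.00).
ΣA = 11660.00 cm²
ΣAx_c = (7500.00)(125.00) + (1280.00)(125.00) + (2880.00)(125.00) = 1457500.00 cm³
ΣAy_c = (7500.00)(15.00) + (1280.00)(110.00) + (2880.00)(199.00) = 826420.00 cm³
x_c = 1457500.00 / 11660.00 = 125.00 cm
y_c = 826420.00 / 11660.00 = 70.88 cm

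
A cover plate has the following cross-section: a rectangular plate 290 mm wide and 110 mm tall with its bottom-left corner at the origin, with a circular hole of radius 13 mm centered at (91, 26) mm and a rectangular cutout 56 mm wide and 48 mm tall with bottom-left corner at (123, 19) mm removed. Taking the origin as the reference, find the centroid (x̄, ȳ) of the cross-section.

plate: A = 290 × 110 = 31900.00, centroid at (145.00, 55.00).
hole 1: A = −π·13² = -530.93, centroid at (91.00, 26.00).
hole 2: A = −(56 × 48) = -2688.00, centroid at (151.00, 43.00).
ΣA = 28681.07 mm², ΣAx̄ = 4171297.45 mm³, ΣAȳ = 1625111.84 mm³.
x̄ = 4171297.45/28681.07 = 145.44 mm; ȳ = 1625111.84/28681.07 = 56.66 mm.

x̄ = 145.44 mm, ȳ = 56.66 mm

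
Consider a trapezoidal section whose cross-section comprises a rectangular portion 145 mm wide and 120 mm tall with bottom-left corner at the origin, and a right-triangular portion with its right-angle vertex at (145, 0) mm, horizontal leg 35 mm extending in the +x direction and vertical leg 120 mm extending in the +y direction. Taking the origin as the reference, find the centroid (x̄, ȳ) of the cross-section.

rectangular portion: A = 145 × 120 = 17400.00, centroid at (72.50, 60.00).
triangular portion: A = ½·35·120 = 2100.00, centroid at (156.67, 40.00).
ΣA = 19500.00 mm²
ΣAx̄ = (17400.00)(72.50) + (2100.00)(156.67) = 1590500.00 mm³
ΣAȳ = (17400.00)(60.00) + (2100.00)(40.00) = 1128000.00 mm³
x̄ = 1590500.00 / 19500.00 = 81.56 mm
ȳ = 1128000.00 / 19500.00 = 57.85 mm

x̄ = 81.56 mm, ȳ = 57.85 mm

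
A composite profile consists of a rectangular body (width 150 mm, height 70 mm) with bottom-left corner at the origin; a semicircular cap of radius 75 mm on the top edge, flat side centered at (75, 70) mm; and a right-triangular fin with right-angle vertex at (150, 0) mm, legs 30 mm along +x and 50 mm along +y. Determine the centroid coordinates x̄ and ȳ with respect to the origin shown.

Part | A | x̄ᵢ | ȳᵢ | A·x̄ᵢ | A·ȳᵢ
rectangular body | 10500.00 | 75.00 | 35.00 | 787500.00 | 367500.00
semicircular top | 8835.73 | 75.00 | 101.83 | 662679.70 | 899751.05
triangular fin | 750.00 | 160.00 | 16.67 | 120000.00 | 12500.00
Σ | 20085.73 |  |  | 1570179.70 | 1279751.05
x̄ = 1570179.70 / 20085.73 = 78.17 mm
ȳ = 1279751.05 / 20085.73 = 63.71 mm

x̄ = 78.17 mm, ȳ = 63.71 mm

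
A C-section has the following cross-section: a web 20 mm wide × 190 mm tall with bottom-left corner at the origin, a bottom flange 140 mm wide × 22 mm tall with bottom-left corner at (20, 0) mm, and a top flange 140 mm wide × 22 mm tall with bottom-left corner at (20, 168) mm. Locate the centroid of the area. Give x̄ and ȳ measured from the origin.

x̄ = 59.48 mm, ȳ = 95.00 mm

web: A = 20 × 190 = 3800.00, centroid at (10.00, 95.00).
bottom flange: A = 140 × 22 = 3080.00, centroid at (90.00, 11.00).
top flange: A = 140 × 22 = 3080.00, centroid at (90.00, 179.00).
ΣA = 9960.00 mm², ΣAx̄ = 592400.00 mm³, ΣAȳ = 946200.00 mm³.
x̄ = 592400.00/9960.00 = 59.48 mm; ȳ = 946200.00/9960.00 = 95.00 mm.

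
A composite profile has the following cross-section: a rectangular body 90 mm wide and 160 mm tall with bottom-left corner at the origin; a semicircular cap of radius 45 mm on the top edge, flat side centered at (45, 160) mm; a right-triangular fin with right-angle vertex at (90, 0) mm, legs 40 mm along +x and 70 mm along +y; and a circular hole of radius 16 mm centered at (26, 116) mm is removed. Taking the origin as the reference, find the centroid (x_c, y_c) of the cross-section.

x_c = 50.33 mm, y_c = 91.38 mm

Part | A | x̄ᵢ | ȳᵢ | A·x̄ᵢ | A·ȳᵢ
rectangular body | 14400.00 | 45.00 | 80.00 | 648000.00 | 1152000.00
semicircular top | 3180.86 | 45.00 | 179.10 | 143138.82 | 569688.01
triangular fin | 1400.00 | 103.33 | 23.33 | 144666.67 | 32666.67
hole | -804.25 | 26.00 | 116.00 | -20910.44 | -93292.74
Σ | 18176.61 |  |  | 914895.04 | 1661061.94
x_c = 914895.04 / 18176.61 = 50.33 mm
y_c = 1661061.94 / 18176.61 = 91.38 mm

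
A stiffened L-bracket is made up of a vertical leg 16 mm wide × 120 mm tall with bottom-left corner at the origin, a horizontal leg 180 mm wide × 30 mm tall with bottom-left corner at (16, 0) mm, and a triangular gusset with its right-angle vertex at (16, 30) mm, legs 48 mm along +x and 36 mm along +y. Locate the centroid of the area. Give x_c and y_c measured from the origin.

vertical leg: A = 16 × 120 = 1920.00, centroid at (8.00, 60.00).
horizontal leg: A = 180 × 30 = 5400.00, centroid at (106.00, 15.00).
gusset: A = ½·48·36 = 864.00, centroid at (32.00, 42.00).
ΣA = 8184.00 mm²
ΣAx_c = (1920.00)(8.00) + (5400.00)(106.00) + (864.00)(32.00) = 615408.00 mm³
ΣAy_c = (1920.00)(60.00) + (5400.00)(15.00) + (864.00)(42.00) = 232488.00 mm³
x_c = 615408.00 / 8184.00 = 75.20 mm
y_c = 232488.00 / 8184.00 = 28.41 mm

x_c = 75.20 mm, y_c = 28.41 mm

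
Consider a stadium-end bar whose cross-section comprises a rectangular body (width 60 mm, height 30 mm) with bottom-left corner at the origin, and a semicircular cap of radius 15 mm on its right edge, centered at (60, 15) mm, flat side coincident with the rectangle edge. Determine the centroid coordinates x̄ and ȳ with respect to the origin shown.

x̄ = 35.97 mm, ȳ = 15.00 mm

rectangular body: A = 60 × 30 = 1800.00, centroid at (30.00, 15.00).
semicircular end: A = ½π·15² = 353.43, centroid at (66.37, 15.00).
ΣA = 2153.43 mm², ΣAx̄ = 77455.75 mm³, ΣAȳ = 32301.44 mm³.
x̄ = 77455.75/2153.43 = 35.97 mm; ȳ = 32301.44/2153.43 = 15.00 mm.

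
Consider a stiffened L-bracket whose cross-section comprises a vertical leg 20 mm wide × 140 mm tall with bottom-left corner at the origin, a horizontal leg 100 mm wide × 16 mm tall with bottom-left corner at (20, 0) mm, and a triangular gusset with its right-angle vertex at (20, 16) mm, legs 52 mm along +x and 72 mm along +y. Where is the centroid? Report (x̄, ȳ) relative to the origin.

x̄ = 33.46 mm, ȳ = 45.23 mm

Part | A | x̄ᵢ | ȳᵢ | A·x̄ᵢ | A·ȳᵢ
vertical leg | 2800.00 | 10.00 | 70.00 | 28000.00 | 196000.00
horizontal leg | 1600.00 | 70.00 | 8.00 | 112000.00 | 12800.00
gusset | 1872.00 | 37.33 | 40.00 | 69888.00 | 74880.00
Σ | 6272.00 |  |  | 209888.00 | 283680.00
x̄ = 209888.00 / 6272.00 = 33.46 mm
ȳ = 283680.00 / 6272.00 = 45.23 mm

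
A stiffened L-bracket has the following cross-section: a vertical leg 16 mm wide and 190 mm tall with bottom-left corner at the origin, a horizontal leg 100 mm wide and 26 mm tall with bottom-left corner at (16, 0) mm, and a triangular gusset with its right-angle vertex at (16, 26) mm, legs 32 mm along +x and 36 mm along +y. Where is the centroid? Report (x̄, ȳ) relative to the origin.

vertical leg: A = 16 × 190 = 3040.00, centroid at (8.00, 95.00).
horizontal leg: A = 100 × 26 = 2600.00, centroid at (66.00, 13.00).
gusset: A = ½·32·36 = 576.00, centroid at (26.67, 38.00).
ΣA = 6216.00 mm²
ΣAx̄ = (3040.00)(8.00) + (2600.00)(66.00) + (576.00)(26.67) = 211280.00 mm³
ΣAȳ = (3040.00)(95.00) + (2600.00)(13.00) + (576.00)(38.00) = 344488.00 mm³
x̄ = 211280.00 / 6216.00 = 33.99 mm
ȳ = 344488.00 / 6216.00 = 55.42 mm

x̄ = 33.99 mm, ȳ = 55.42 mm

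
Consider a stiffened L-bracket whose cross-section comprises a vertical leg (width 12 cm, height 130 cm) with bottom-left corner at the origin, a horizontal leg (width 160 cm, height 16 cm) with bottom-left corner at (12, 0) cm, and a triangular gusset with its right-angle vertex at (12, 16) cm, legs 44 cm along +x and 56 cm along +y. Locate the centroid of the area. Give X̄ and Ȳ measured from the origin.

Part | A | x̄ᵢ | ȳᵢ | A·x̄ᵢ | A·ȳᵢ
vertical leg | 1560.00 | 6.00 | 65.00 | 9360.00 | 101400.00
horizontal leg | 2560.00 | 92.00 | 8.00 | 235520.00 | 20480.00
gusset | 1232.00 | 26.67 | 34.67 | 32853.33 | 42709.33
Σ | 5352.00 |  |  | 277733.33 | 164589.33
X̄ = 277733.33 / 5352.00 = 51.89 cm
Ȳ = 164589.33 / 5352.00 = 30.75 cm

X̄ = 51.89 cm, Ȳ = 30.75 cm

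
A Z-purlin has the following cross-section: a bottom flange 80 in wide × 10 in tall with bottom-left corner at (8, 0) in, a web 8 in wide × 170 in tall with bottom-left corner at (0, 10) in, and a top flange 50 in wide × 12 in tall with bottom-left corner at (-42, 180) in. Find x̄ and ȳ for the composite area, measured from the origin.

x̄ = 12.19 in, ȳ = 88.70 in

Part | A | x̄ᵢ | ȳᵢ | A·x̄ᵢ | A·ȳᵢ
bottom flange | 800.00 | 48.00 | 5.00 | 38400.00 | 4000.00
web | 1360.00 | 4.00 | 95.00 | 5440.00 | 129200.00
top flange | 600.00 | -17.00 | 186.00 | -10200.00 | 111600.00
Σ | 2760.00 |  |  | 33640.00 | 244800.00
x̄ = 33640.00 / 2760.00 = 12.19 in
ȳ = 244800.00 / 2760.00 = 88.70 in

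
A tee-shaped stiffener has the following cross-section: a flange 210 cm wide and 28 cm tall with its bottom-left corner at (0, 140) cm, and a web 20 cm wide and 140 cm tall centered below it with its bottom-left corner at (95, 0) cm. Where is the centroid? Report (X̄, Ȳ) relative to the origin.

X̄ = 105.00 cm, Ȳ = 126.90 cm

web: A = 20 × 140 = 2800.00, centroid at (105.00, 70.00).
flange: A = 210 × 28 = 5880.00, centroid at (105.00, 154.00).
ΣA = 8680.00 cm²
ΣAX̄ = (2800.00)(105.00) + (5880.00)(105.00) = 911400.00 cm³
ΣAȲ = (2800.00)(70.00) + (5880.00)(154.00) = 1101520.00 cm³
X̄ = 911400.00 / 8680.00 = 105.00 cm
Ȳ = 1101520.00 / 8680.00 = 126.90 cm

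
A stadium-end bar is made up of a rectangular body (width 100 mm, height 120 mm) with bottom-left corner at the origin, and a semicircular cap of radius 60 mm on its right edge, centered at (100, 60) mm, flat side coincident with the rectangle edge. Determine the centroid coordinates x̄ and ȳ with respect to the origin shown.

x̄ = 74.17 mm, ȳ = 60.00 mm

rectangular body: A = 100 × 120 = 12000.00, centroid at (50.00, 60.00).
semicircular end: A = ½π·60² = 5654.87, centroid at (125.46, 60.00).
ΣA = 17654.87 mm², ΣAx̄ = 1309486.68 mm³, ΣAȳ = 1059292.01 mm³.
x̄ = 1309486.68/17654.87 = 74.17 mm; ȳ = 1059292.01/17654.87 = 60.00 mm.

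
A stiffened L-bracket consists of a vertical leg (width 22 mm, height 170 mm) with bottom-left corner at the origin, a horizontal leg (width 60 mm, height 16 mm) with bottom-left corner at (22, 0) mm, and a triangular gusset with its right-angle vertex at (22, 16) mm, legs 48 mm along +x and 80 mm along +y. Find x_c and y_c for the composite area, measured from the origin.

x_c = 24.78 mm, y_c = 61.56 mm

Part | A | x̄ᵢ | ȳᵢ | A·x̄ᵢ | A·ȳᵢ
vertical leg | 3740.00 | 11.00 | 85.00 | 41140.00 | 317900.00
horizontal leg | 960.00 | 52.00 | 8.00 | 49920.00 | 7680.00
gusset | 1920.00 | 38.00 | 42.67 | 72960.00 | 81920.00
Σ | 6620.00 |  |  | 164020.00 | 407500.00
x_c = 164020.00 / 6620.00 = 24.78 mm
y_c = 407500.00 / 6620.00 = 61.56 mm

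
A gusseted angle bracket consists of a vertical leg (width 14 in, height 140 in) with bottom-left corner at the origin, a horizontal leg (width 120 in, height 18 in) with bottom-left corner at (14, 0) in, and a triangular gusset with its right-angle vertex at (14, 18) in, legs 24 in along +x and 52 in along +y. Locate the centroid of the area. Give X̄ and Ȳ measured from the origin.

X̄ = 39.48 in, Ȳ = 37.67 in

vertical leg: A = 14 × 140 = 1960.00, centroid at (7.00, 70.00).
horizontal leg: A = 120 × 18 = 2160.00, centroid at (74.00, 9.00).
gusset: A = ½·24·52 = 624.00, centroid at (22.00, 35.33).
ΣA = 4744.00 in², ΣAX̄ = 187288.00 in³, ΣAȲ = 178688.00 in³.
X̄ = 187288.00/4744.00 = 39.48 in; Ȳ = 178688.00/4744.00 = 37.67 in.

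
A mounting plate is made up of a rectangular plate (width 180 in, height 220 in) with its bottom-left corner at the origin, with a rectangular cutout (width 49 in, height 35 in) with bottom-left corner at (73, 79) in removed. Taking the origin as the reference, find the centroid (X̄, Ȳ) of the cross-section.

X̄ = 89.66 in, Ȳ = 110.61 in

plate: A = 180 × 220 = 39600.00, centroid at (90.00, 110.00).
hole: A = −(49 × 35) = -1715.00, centroid at (97.50, 96.50).
ΣA = 37885.00 in², ΣAX̄ = 3396787.50 in³, ΣAȲ = 4190502.50 in³.
X̄ = 3396787.50/37885.00 = 89.66 in; Ȳ = 4190502.50/37885.00 = 110.61 in.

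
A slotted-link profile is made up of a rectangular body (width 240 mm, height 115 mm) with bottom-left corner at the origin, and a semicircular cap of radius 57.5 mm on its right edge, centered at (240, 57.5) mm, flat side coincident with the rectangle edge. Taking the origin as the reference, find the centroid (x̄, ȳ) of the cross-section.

rectangular body: A = 240 × 115 = 27600.00, centroid at (120.00, 57.50).
semicircular end: A = ½π·57.5² = 5193.45, centroid at (264.40, 57.50).
ΣA = 32793.45 mm², ΣAx̄ = 4685166.47 mm³, ΣAȳ = 1885623.11 mm³.
x̄ = 4685166.47/32793.45 = 142.87 mm; ȳ = 1885623.11/32793.45 = 57.50 mm.

x̄ = 142.87 mm, ȳ = 57.50 mm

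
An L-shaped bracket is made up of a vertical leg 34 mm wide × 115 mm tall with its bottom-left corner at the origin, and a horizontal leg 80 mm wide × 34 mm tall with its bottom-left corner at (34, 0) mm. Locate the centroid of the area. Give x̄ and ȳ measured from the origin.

Part | A | x̄ᵢ | ȳᵢ | A·x̄ᵢ | A·ȳᵢ
vertical leg | 3910.00 | 17.00 | 57.50 | 66470.00 | 224825.00
horizontal leg | 2720.00 | 74.00 | 17.00 | 201280.00 | 46240.00
Σ | 6630.00 |  |  | 267750.00 | 271065.00
x̄ = 267750.00 / 6630.00 = 40.38 mm
ȳ = 271065.00 / 6630.00 = 40.88 mm

x̄ = 40.38 mm, ȳ = 40.88 mm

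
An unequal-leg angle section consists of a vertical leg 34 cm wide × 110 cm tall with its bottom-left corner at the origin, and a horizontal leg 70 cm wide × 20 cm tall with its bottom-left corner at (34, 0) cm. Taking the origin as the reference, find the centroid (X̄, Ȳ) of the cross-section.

X̄ = 31.16 cm, Ȳ = 42.74 cm

vertical leg: A = 34 × 110 = 3740.00, centroid at (17.00, 55.00).
horizontal leg: A = 70 × 20 = 1400.00, centroid at (69.00, 10.00).
ΣA = 5140.00 cm², ΣAX̄ = 160180.00 cm³, ΣAȲ = 219700.00 cm³.
X̄ = 160180.00/5140.00 = 31.16 cm; Ȳ = 219700.00/5140.00 = 42.74 cm.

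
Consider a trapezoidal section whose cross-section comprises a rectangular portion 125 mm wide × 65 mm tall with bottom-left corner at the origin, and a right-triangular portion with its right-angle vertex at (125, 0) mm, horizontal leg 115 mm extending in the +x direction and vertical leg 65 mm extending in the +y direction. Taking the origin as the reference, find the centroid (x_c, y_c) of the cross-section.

Part | A | x̄ᵢ | ȳᵢ | A·x̄ᵢ | A·ȳᵢ
rectangular portion | 8125.00 | 62.50 | 32.50 | 507812.50 | 264062.50
triangular portion | 3737.50 | 163.33 | 21.67 | 610458.33 | 80979.17
Σ | 11862.50 |  |  | 1118270.83 | 345041.67
x_c = 1118270.83 / 11862.50 = 94.27 mm
y_c = 345041.67 / 11862.50 = 29.09 mm

x_c = 94.27 mm, y_c = 29.09 mm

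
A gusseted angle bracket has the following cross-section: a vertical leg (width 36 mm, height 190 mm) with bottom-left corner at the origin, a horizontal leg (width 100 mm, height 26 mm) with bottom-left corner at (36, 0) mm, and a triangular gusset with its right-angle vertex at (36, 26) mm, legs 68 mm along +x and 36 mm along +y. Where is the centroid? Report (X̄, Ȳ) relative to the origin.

vertical leg: A = 36 × 190 = 6840.00, centroid at (18.00, 95.00).
horizontal leg: A = 100 × 26 = 2600.00, centroid at (86.00, 13.00).
gusset: A = ½·68·36 = 1224.00, centroid at (58.67, 38.00).
ΣA = 10664.00 mm²
ΣAX̄ = (6840.00)(18.00) + (2600.00)(86.00) + (1224.00)(58.67) = 418528.00 mm³
ΣAȲ = (6840.00)(95.00) + (2600.00)(13.00) + (1224.00)(38.00) = 730112.00 mm³
X̄ = 418528.00 / 10664.00 = 39.25 mm
Ȳ = 730112.00 / 10664.00 = 68.47 mm

X̄ = 39.25 mm, Ȳ = 68.47 mm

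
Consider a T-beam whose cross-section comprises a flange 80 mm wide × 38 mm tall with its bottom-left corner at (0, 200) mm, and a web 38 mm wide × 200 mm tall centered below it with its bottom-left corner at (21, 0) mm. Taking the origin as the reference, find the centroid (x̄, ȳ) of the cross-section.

Part | A | x̄ᵢ | ȳᵢ | A·x̄ᵢ | A·ȳᵢ
web | 7600.00 | 40.00 | 100.00 | 304000.00 | 760000.00
flange | 3040.00 | 40.00 | 219.00 | 121600.00 | 665760.00
Σ | 10640.00 |  |  | 425600.00 | 1425760.00
x̄ = 425600.00 / 10640.00 = 40.00 mm
ȳ = 1425760.00 / 10640.00 = 134.00 mm

x̄ = 40.00 mm, ȳ = 134.00 mm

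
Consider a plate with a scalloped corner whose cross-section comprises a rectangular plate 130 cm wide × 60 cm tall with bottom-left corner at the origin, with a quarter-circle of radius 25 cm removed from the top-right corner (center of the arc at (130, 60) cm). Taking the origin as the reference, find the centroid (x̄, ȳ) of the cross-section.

x̄ = 61.35 cm, ȳ = 28.70 cm

Part | A | x̄ᵢ | ȳᵢ | A·x̄ᵢ | A·ȳᵢ
plate | 7800.00 | 65.00 | 30.00 | 507000.00 | 234000.00
removed quarter-circle | -490.87 | 119.39 | 49.39 | -58605.27 | -24244.10
Σ | 7309.13 |  |  | 448394.73 | 209755.90
x̄ = 448394.73 / 7309.13 = 61.35 cm
ȳ = 209755.90 / 7309.13 = 28.70 cm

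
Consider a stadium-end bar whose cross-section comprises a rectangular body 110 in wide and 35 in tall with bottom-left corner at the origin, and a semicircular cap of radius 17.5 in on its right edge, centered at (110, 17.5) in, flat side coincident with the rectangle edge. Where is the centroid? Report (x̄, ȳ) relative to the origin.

x̄ = 61.93 in, ȳ = 17.50 in

rectangular body: A = 110 × 35 = 3850.00, centroid at (55.00, 17.50).
semicircular end: A = ½π·17.5² = 481.06, centroid at (117.43, 17.50).
ΣA = 4331.06 in²
ΣAx̄ = (3850.00)(55.00) + (481.06)(117.43) = 268239.12 in³
ΣAȳ = (3850.00)(17.50) + (481.06)(17.50) = 75793.49 in³
x̄ = 268239.12 / 4331.06 = 61.93 in
ȳ = 75793.49 / 4331.06 = 17.50 in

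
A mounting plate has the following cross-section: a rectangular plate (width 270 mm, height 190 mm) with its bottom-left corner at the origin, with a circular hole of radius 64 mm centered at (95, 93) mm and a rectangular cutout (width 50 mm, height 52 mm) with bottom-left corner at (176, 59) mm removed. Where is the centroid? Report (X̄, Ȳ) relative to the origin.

X̄ = 144.58 mm, Ȳ = 96.44 mm

plate: A = 270 × 190 = 51300.00, centroid at (135.00, 95.00).
hole 1: A = −π·64² = -12867.96, centroid at (95.00, 93.00).
hole 2: A = −(50 × 52) = -2600.00, centroid at (201.00, 85.00).
ΣA = 35832.04 mm²
ΣAX̄ = (51300.00)(135.00) + (-12867.96)(95.00) + (-2600.00)(201.00) = 5180443.47 mm³
ΣAȲ = (51300.00)(95.00) + (-12867.96)(93.00) + (-2600.00)(85.00) = 3455779.39 mm³
X̄ = 5180443.47 / 35832.04 = 144.58 mm
Ȳ = 3455779.39 / 35832.04 = 96.44 mm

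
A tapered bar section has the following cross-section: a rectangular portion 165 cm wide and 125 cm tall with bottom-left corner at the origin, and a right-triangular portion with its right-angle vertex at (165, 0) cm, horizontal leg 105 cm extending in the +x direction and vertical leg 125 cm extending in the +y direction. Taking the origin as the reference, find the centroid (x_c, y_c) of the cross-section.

x_c = 110.86 cm, y_c = 57.47 cm

rectangular portion: A = 165 × 125 = 20625.00, centroid at (82.50, 62.50).
triangular portion: A = ½·105·125 = 6562.50, centroid at (200.00, 41.67).
ΣA = 27187.50 cm², ΣAx_c = 3014062.50 cm³, ΣAy_c = 1562500.00 cm³.
x_c = 3014062.50/27187.50 = 110.86 cm; y_c = 1562500.00/27187.50 = 57.47 cm.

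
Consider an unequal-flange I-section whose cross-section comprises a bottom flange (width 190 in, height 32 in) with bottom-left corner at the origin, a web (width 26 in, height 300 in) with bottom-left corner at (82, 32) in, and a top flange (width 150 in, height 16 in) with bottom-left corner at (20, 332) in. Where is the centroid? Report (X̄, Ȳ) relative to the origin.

bottom flange: A = 190 × 32 = 6080.00, centroid at (95.00, 16.00).
web: A = 26 × 300 = 7800.00, centroid at (95.00, 182.00).
top flange: A = 150 × 16 = 2400.00, centroid at (95.00, 340.00).
ΣA = 16280.00 in²
ΣAX̄ = (6080.00)(95.00) + (7800.00)(95.00) + (2400.00)(95.00) = 1546600.00 in³
ΣAȲ = (6080.00)(16.00) + (7800.00)(182.00) + (2400.00)(340.00) = 2332880.00 in³
X̄ = 1546600.00 / 16280.00 = 95.00 in
Ȳ = 2332880.00 / 16280.00 = 143.30 in

X̄ = 95.00 in, Ȳ = 143.30 in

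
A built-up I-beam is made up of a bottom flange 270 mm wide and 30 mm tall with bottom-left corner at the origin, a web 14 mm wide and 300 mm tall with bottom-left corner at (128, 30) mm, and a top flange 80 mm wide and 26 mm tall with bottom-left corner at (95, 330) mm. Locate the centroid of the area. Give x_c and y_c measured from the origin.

x_c = 135.00 mm, y_c = 110.64 mm

bottom flange: A = 270 × 30 = 8100.00, centroid at (135.00, 15.00).
web: A = 14 × 300 = 4200.00, centroid at (135.00, 180.00).
top flange: A = 80 × 26 = 2080.00, centroid at (135.00, 343.00).
ΣA = 14380.00 mm²
ΣAx_c = (8100.00)(135.00) + (4200.00)(135.00) + (2080.00)(135.00) = 1941300.00 mm³
ΣAy_c = (8100.00)(15.00) + (4200.00)(180.00) + (2080.00)(343.00) = 1590940.00 mm³
x_c = 1941300.00 / 14380.00 = 135.00 mm
y_c = 1590940.00 / 14380.00 = 110.64 mm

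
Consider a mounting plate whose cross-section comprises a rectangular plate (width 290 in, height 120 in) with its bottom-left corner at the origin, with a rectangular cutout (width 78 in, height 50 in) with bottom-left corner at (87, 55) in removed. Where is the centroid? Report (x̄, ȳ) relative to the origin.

Part | A | x̄ᵢ | ȳᵢ | A·x̄ᵢ | A·ȳᵢ
plate | 34800.00 | 145.00 | 60.00 | 5046000.00 | 2088000.00
hole | -3900.00 | 126.00 | 80.00 | -491400.00 | -312000.00
Σ | 30900.00 |  |  | 4554600.00 | 1776000.00
x̄ = 4554600.00 / 30900.00 = 147.40 in
ȳ = 1776000.00 / 30900.00 = 57.48 in

x̄ = 147.40 in, ȳ = 57.48 in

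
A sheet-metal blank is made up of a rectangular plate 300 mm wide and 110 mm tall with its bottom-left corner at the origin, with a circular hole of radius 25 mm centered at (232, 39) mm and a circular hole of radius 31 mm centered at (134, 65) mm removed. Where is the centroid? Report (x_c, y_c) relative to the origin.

Part | A | x̄ᵢ | ȳᵢ | A·x̄ᵢ | A·ȳᵢ
plate | 33000.00 | 150.00 | 55.00 | 4950000.00 | 1815000.00
hole 1 | -1963.50 | 232.00 | 39.00 | -455530.93 | -76576.32
hole 2 | -3019.07 | 134.00 | 65.00 | -404555.45 | -196239.59
Σ | 28017.43 |  |  | 4089913.61 | 1542184.09
x_c = 4089913.61 / 28017.43 = 145.98 mm
y_c = 1542184.09 / 28017.43 = 55.04 mm

x_c = 145.98 mm, y_c = 55.04 mm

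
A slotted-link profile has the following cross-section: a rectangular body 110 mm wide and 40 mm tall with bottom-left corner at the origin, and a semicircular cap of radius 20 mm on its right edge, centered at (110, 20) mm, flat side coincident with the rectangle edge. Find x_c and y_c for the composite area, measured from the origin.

x_c = 62.93 mm, y_c = 20.00 mm

rectangular body: A = 110 × 40 = 4400.00, centroid at (55.00, 20.00).
semicircular end: A = ½π·20² = 628.32, centroid at (118.49, 20.00).
ΣA = 5028.32 mm², ΣAx_c = 316448.37 mm³, ΣAy_c = 100566.37 mm³.
x_c = 316448.37/5028.32 = 62.93 mm; y_c = 100566.37/5028.32 = 20.00 mm.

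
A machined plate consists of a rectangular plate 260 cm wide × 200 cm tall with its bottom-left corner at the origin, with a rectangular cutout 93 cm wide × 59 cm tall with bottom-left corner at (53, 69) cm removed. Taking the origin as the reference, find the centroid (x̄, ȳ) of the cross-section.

x̄ = 133.60 cm, ȳ = 100.18 cm

plate: A = 260 × 200 = 52000.00, centroid at (130.00, 100.00).
hole: A = −(93 × 59) = -5487.00, centroid at (99.50, 98.50).
ΣA = 46513.00 cm², ΣAx̄ = 6214043.50 cm³, ΣAȳ = 4659530.50 cm³.
x̄ = 6214043.50/46513.00 = 133.60 cm; ȳ = 4659530.50/46513.00 = 100.18 cm.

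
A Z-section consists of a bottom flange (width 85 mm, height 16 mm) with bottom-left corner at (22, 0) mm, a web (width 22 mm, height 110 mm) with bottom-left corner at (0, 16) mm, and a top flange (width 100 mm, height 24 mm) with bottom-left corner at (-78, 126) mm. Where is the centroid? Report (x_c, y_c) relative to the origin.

Part | A | x̄ᵢ | ȳᵢ | A·x̄ᵢ | A·ȳᵢ
bottom flange | 1360.00 | 64.50 | 8.00 | 87720.00 | 10880.00
web | 2420.00 | 11.00 | 71.00 | 26620.00 | 171820.00
top flange | 2400.00 | -28.00 | 138.00 | -67200.00 | 331200.00
Σ | 6180.00 |  |  | 47140.00 | 513900.00
x_c = 47140.00 / 6180.00 = 7.63 mm
y_c = 513900.00 / 6180.00 = 83.16 mm

x_c = 7.63 mm, y_c = 83.16 mm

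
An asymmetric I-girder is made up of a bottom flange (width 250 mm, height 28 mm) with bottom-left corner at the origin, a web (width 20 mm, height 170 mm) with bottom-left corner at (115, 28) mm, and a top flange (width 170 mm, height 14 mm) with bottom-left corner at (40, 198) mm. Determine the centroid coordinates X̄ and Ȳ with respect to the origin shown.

X̄ = 125.00 mm, Ȳ = 75.91 mm

Part | A | x̄ᵢ | ȳᵢ | A·x̄ᵢ | A·ȳᵢ
bottom flange | 7000.00 | 125.00 | 14.00 | 875000.00 | 98000.00
web | 3400.00 | 125.00 | 113.00 | 425000.00 | 384200.00
top flange | 2380.00 | 125.00 | 205.00 | 297500.00 | 487900.00
Σ | 12780.00 |  |  | 1597500.00 | 970100.00
X̄ = 1597500.00 / 12780.00 = 125.00 mm
Ȳ = 970100.00 / 12780.00 = 75.91 mm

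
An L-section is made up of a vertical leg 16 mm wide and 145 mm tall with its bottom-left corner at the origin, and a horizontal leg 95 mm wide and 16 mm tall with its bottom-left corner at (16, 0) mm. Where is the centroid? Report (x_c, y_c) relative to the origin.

Part | A | x̄ᵢ | ȳᵢ | A·x̄ᵢ | A·ȳᵢ
vertical leg | 2320.00 | 8.00 | 72.50 | 18560.00 | 168200.00
horizontal leg | 1520.00 | 63.50 | 8.00 | 96520.00 | 12160.00
Σ | 3840.00 |  |  | 115080.00 | 180360.00
x_c = 115080.00 / 3840.00 = 29.97 mm
y_c = 180360.00 / 3840.00 = 46.97 mm

x_c = 29.97 mm, y_c = 46.97 mm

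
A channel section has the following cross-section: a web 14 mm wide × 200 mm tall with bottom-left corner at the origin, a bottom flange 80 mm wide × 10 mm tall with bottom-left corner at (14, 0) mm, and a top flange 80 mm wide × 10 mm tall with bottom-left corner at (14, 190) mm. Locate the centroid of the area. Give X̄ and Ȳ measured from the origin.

Part | A | x̄ᵢ | ȳᵢ | A·x̄ᵢ | A·ȳᵢ
web | 2800.00 | 7.00 | 100.00 | 19600.00 | 280000.00
bottom flange | 800.00 | 54.00 | 5.00 | 43200.00 | 4000.00
top flange | 800.00 | 54.00 | 195.00 | 43200.00 | 156000.00
Σ | 4400.00 |  |  | 106000.00 | 440000.00
X̄ = 106000.00 / 4400.00 = 24.09 mm
Ȳ = 440000.00 / 4400.00 = 100.00 mm

X̄ = 24.09 mm, Ȳ = 100.00 mm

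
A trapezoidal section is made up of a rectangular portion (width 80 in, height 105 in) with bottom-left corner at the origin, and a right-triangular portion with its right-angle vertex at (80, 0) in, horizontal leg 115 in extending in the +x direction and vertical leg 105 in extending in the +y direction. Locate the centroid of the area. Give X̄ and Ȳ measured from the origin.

X̄ = 72.76 in, Ȳ = 45.18 in

rectangular portion: A = 80 × 105 = 8400.00, centroid at (40.00, 52.50).
triangular portion: A = ½·115·105 = 6037.50, centroid at (118.33, 35.00).
ΣA = 14437.50 in²
ΣAX̄ = (8400.00)(40.00) + (6037.50)(118.33) = 1050437.50 in³
ΣAȲ = (8400.00)(52.50) + (6037.50)(35.00) = 652312.50 in³
X̄ = 1050437.50 / 14437.50 = 72.76 in
Ȳ = 652312.50 / 14437.50 = 45.18 in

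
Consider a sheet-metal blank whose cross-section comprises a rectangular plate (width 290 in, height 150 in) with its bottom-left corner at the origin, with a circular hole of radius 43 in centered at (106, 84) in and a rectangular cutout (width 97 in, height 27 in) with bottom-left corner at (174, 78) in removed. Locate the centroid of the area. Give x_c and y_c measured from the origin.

x_c = 145.67 in, y_c = 72.28 in

plate: A = 290 × 150 = 43500.00, centroid at (145.00, 75.00).
hole 1: A = −π·43² = -5808.80, centroid at (106.00, 84.00).
hole 2: A = −(97 × 27) = -2619.00, centroid at (222.50, 91.50).
ΣA = 35072.20 in², ΣAx_c = 5109039.19 in³, ΣAy_c = 2534921.90 in³.
x_c = 5109039.19/35072.20 = 145.67 in; y_c = 2534921.90/35072.20 = 72.28 in.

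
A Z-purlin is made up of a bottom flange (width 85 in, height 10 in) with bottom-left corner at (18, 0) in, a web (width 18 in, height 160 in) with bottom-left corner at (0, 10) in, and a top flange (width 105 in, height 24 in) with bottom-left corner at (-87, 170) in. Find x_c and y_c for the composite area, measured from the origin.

Part | A | x̄ᵢ | ȳᵢ | A·x̄ᵢ | A·ȳᵢ
bottom flange | 850.00 | 60.50 | 5.00 | 51425.00 | 4250.00
web | 2880.00 | 9.00 | 90.00 | 25920.00 | 259200.00
top flange | 2520.00 | -34.50 | 182.00 | -86940.00 | 458640.00
Σ | 6250.00 |  |  | -9595.00 | 722090.00
x_c = -9595.00 / 6250.00 = -1.54 in
y_c = 722090.00 / 6250.00 = 115.53 in

x_c = -1.54 in, y_c = 115.53 in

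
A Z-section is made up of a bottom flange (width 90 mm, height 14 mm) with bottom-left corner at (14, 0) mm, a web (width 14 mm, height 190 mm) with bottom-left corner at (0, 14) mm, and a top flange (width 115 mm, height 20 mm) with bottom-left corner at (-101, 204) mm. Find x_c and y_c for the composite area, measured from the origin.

x_c = -1.14 mm, y_c = 127.16 mm

bottom flange: A = 90 × 14 = 1260.00, centroid at (59.00, 7.00).
web: A = 14 × 190 = 2660.00, centroid at (7.00, 109.00).
top flange: A = 115 × 20 = 2300.00, centroid at (-43.50, 214.00).
ΣA = 6220.00 mm², ΣAx_c = -7090.00 mm³, ΣAy_c = 790960.00 mm³.
x_c = -7090.00/6220.00 = -1.14 mm; y_c = 790960.00/6220.00 = 127.16 mm.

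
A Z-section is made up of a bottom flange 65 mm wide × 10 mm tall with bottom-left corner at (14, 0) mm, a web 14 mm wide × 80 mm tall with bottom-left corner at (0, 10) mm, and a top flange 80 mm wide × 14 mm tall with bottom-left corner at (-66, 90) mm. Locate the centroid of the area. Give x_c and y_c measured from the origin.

x_c = 3.10 mm, y_c = 58.09 mm

bottom flange: A = 65 × 10 = 650.00, centroid at (46.50, 5.00).
web: A = 14 × 80 = 1120.00, centroid at (7.00, 50.00).
top flange: A = 80 × 14 = 1120.00, centroid at (-26.00, 97.00).
ΣA = 2890.00 mm², ΣAx_c = 8945.00 mm³, ΣAy_c = 167890.00 mm³.
x_c = 8945.00/2890.00 = 3.10 mm; y_c = 167890.00/2890.00 = 58.09 mm.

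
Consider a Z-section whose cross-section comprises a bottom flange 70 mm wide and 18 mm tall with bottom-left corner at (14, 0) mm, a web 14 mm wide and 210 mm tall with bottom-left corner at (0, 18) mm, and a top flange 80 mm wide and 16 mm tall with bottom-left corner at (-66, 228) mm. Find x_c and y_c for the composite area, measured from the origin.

bottom flange: A = 70 × 18 = 1260.00, centroid at (49.00, 9.00).
web: A = 14 × 210 = 2940.00, centroid at (7.00, 123.00).
top flange: A = 80 × 16 = 1280.00, centroid at (-26.00, 236.00).
ΣA = 5480.00 mm²
ΣAx_c = (1260.00)(49.00) + (2940.00)(7.00) + (1280.00)(-26.00) = 49040.00 mm³
ΣAy_c = (1260.00)(9.00) + (2940.00)(123.00) + (1280.00)(236.00) = 675040.00 mm³
x_c = 49040.00 / 5480.00 = 8.95 mm
y_c = 675040.00 / 5480.00 = 123.18 mm

x_c = 8.95 mm, y_c = 123.18 mm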